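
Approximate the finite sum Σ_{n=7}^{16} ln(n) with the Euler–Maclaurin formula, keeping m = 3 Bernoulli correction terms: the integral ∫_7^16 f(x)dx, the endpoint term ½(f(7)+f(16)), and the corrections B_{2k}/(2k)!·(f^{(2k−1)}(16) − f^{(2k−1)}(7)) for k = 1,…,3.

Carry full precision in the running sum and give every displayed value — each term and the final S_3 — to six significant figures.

Integral: ∫_7^16 ln(x) dx = 21.7400.
Boundary: ½(f(7) + f(16)) = ½(1.94591 + 2.77259) = 2.35925.
Integral + boundary = 24.0993.
Correction k=1: B_{2}/2! · (f^{(1)}(16) − f^{(1)}(7)) = 1/12 · (0.0625000 − 0.142857) = -0.00669643.
Running total after k=1: 24.0926.
Correction k=2: B_{4}/4! · (f^{(3)}(16) − f^{(3)}(7)) = −1/720 · (0.000488281 − 0.00583090) = 7.42031e-06.
Running total after k=2: 24.0926.
Correction k=3: B_{6}/6! · (f^{(5)}(16) − f^{(5)}(7)) = 1/30240 · (2.28882e-05 − 0.00142798) = -4.64646e-08.

S_3 ≈ 24.0926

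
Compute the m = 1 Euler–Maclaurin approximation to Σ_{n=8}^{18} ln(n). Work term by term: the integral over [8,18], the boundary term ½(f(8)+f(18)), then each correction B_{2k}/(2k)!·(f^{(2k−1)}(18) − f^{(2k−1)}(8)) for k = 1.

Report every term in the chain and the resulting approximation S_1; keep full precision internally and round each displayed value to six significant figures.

The integral term ∫_8^18 ln(x) dx = 25.3912.
½[f(8) + f(18)] = ½[2.07944 + 2.89037] = 2.48491.
So far: 27.8761.
Correction k=1: B_{2}/2! · (f^{(1)}(18) − f^{(1)}(8)) = 1/12 · (0.0555556 − 0.125000) = -0.00578704.

S_1 ≈ 27.8703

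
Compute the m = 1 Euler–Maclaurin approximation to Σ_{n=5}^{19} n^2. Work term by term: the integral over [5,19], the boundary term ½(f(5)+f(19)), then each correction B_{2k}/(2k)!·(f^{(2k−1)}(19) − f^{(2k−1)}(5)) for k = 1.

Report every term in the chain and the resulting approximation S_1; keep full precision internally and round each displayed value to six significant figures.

S_1 ≈ 2440.00

The integral term ∫_5^19 x^2 dx = 2244.67.
Boundary: ½(f(5) + f(19)) = ½(25.0000 + 361.000) = 193.000.
Integral + boundary = 2437.67.
k=1: B_{2}/(2)! × [f^{(1)}(19) − f^{(1)}(5)] = 1/12 × (38.0000 − 10.0000) = 2.33333.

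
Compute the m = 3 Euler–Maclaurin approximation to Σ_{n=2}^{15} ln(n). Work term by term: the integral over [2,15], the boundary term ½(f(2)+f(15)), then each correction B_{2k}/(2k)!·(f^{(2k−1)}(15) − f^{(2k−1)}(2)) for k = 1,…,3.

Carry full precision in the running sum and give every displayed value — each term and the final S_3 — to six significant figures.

The integral term ∫_2^15 ln(x) dx = 26.2345.
½[f(2) + f(15)] = ½[0.693147 + 2.70805] = 1.70060.
Running total after boundary: 27.9351.
Correction k=1: B_{2}/2! · (f^{(1)}(15) − f^{(1)}(2)) = 1/12 · (0.0666667 − 0.500000) = -0.0361111.
Running total after k=1: 27.8989.
Correction k=2: B_{4}/4! · (f^{(3)}(15) − f^{(3)}(2)) = −1/720 · (0.000592593 − 0.250000) = 0.000346399.
Running total after k=2: 27.8993.
Correction k=3: B_{6}/6! · (f^{(5)}(15) − f^{(5)}(2)) = 1/30240 · (3.16049e-05 − 0.750000) = -2.48005e-05.

S_3 ≈ 27.8993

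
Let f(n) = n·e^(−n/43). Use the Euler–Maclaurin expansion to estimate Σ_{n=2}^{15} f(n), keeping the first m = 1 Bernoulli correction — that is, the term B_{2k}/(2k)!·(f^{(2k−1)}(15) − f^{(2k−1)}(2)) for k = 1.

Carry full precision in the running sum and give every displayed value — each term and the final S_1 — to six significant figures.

S_1 ≈ 93.7324

∫_2^15 x·e^(−x/43) dx evaluates to 87.5241.
½[f(2) + f(15)] = ½[1.90911 + 10.5826] = 6.24586.
Running total after boundary: 93.7699.
Correction k=1: B_{2}/2! · (f^{(1)}(15) − f^{(1)}(2)) = 1/12 · (0.459401 − 0.910156) = -0.0375629.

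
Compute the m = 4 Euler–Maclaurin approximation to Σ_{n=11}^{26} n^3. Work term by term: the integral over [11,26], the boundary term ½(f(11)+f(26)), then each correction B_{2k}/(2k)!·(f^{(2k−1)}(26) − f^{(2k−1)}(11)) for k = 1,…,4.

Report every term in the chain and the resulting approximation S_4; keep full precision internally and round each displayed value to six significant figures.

Integral: ∫_11^26 x^3 dx = 110584.
Boundary: ½(f(11) + f(26)) = ½(1331.00 + 17576.0) = 9453.50.
Integral + boundary = 120037.
k=1: B_{2}/(2)! × [f^{(1)}(26) − f^{(1)}(11)] = 1/12 × (2028.00 − 363.000) = 138.750.
Partial sum through k=1: 120176.
k=2: B_{4}/(4)! × [f^{(3)}(26) − f^{(3)}(11)] = −1/720 × (6.00000 − 6.00000) = 0.00000.
Partial sum through k=2: 120176.
k=3: B_{6}/(6)! × [f^{(5)}(26) − f^{(5)}(11)] = 1/30240 × (0.00000 − 0.00000) = 0.00000.
Partial sum through k=3: 120176.
k=4: B_{8}/(8)! × [f^{(7)}(26) − f^{(7)}(11)] = −1/1209600 × (0.00000 − 0.00000) = 0.00000.

S_4 ≈ 120176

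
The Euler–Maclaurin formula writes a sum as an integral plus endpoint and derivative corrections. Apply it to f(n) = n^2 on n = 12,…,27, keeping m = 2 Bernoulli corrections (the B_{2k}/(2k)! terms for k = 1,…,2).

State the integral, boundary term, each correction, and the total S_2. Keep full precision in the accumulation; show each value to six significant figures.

The integral term ∫_12^27 x^2 dx = 5985.00.
½[f(12) + f(27)] = ½[144.000 + 729.000] = 436.500.
Integral + boundary = 6421.50.
Order-1 term: 1/12 · (54.0000 − 24.0000) = 2.50000.
After k=1: 6424.00.
Order-2 term: −1/720 · (0.00000 − 0.00000) = 0.00000.

S_2 ≈ 6424.00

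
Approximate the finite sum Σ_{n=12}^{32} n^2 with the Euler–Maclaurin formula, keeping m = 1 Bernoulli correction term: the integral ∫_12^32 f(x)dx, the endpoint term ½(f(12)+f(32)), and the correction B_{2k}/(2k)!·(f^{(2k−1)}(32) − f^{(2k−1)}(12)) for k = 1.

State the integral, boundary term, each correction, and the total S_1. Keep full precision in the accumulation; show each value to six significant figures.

S_1 ≈ 10934.0

Integral: ∫_12^32 x^2 dx = 10346.7.
Boundary: ½(f(12) + f(32)) = ½(144.000 + 1024.00) = 584.000.
Running total after boundary: 10930.7.
Correction k=1: B_{2}/2! · (f^{(1)}(32) − f^{(1)}(12)) = 1/12 · (64.0000 − 24.0000) = 3.33333.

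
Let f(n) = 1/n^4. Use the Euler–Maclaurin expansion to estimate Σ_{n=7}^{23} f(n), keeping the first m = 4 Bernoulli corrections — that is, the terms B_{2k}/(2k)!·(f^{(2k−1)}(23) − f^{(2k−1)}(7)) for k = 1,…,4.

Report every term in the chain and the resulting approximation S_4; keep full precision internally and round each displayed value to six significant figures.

The integral term ∫_7^23 1/x^4 dx = 0.000944421.
½[f(7) + f(23)] = ½[0.000416493 + 3.57346e-06] = 0.000210033.
Integral + boundary = 0.00115445.
Order-1 term: 1/12 · (-6.21471e-07 − (-0.000237996)) = 1.97812e-05.
After k=1: 0.00117424.
Order-2 term: −1/720 · (-3.52441e-08 − (-0.000145712)) = -2.02329e-07.
After k=2: 0.00117403.
Order-3 term: 1/30240 · (-3.73094e-09 − (-0.000166528)) = 5.50675e-09.
After k=3: 0.00117404.
Order-4 term: −1/1209600 · (-6.34754e-10 − (-0.000305868)) = -2.52866e-10.

S_4 ≈ 0.00117404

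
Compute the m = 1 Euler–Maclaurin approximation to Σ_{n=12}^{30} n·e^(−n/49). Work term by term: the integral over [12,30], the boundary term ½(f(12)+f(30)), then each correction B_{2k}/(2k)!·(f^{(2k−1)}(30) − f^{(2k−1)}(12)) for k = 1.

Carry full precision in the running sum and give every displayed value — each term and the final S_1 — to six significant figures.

∫_12^30 x·e^(−x/49) dx evaluates to 241.148.
½[f(12) + f(30)] = ½[9.39341 + 16.2640] = 12.8287.
So far: 253.977.
Correction k=1: B_{2}/2! · (f^{(1)}(30) − f^{(1)}(12)) = 1/12 · (0.210215 − 0.591082) = -0.0317390.

S_1 ≈ 253.945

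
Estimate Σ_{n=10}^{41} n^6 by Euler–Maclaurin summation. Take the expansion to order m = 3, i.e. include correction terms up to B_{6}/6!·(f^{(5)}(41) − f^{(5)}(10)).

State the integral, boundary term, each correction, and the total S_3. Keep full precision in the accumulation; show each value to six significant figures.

Integral: ∫_10^41 x^6 dx = 2.78206e+10.
½[f(10) + f(41)] = ½[1.00000e+06 + 4.75010e+09] = 2.37555e+09.
Running total after boundary: 3.01962e+10.
Correction k=1: B_{2}/2! · (f^{(1)}(41) − f^{(1)}(10)) = 1/12 · (6.95137e+08 − 600000) = 5.78781e+07.
Partial sum through k=1: 3.02540e+10.
Correction k=2: B_{4}/4! · (f^{(3)}(41) − f^{(3)}(10)) = −1/720 · (8.27052e+06 − 120000) = -11320.2.
Partial sum through k=2: 3.02540e+10.
Correction k=3: B_{6}/6! · (f^{(5)}(41) − f^{(5)}(10)) = 1/30240 · (29520.0 − 7200.00) = 0.738095.

S_3 ≈ 3.02540e+10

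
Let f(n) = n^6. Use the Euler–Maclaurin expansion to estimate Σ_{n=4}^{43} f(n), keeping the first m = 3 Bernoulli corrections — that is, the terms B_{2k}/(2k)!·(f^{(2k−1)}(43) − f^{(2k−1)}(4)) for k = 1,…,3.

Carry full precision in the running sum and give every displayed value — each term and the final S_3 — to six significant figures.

∫_4^43 x^6 dx evaluates to 3.88312e+10.
½[f(4) + f(43)] = ½[4096.00 + 6.32136e+09] = 3.16068e+09.
Running total after boundary: 4.19919e+10.
Correction k=1: B_{2}/2! · (f^{(1)}(43) − f^{(1)}(4)) = 1/12 · (8.82051e+08 − 6144.00) = 7.35037e+07.
Running total after k=1: 4.20654e+10.
Correction k=2: B_{4}/4! · (f^{(3)}(43) − f^{(3)}(4)) = −1/720 · (9.54084e+06 − 7680.00) = -13240.5.
Running total after k=2: 4.20654e+10.
Correction k=3: B_{6}/6! · (f^{(5)}(43) − f^{(5)}(4)) = 1/30240 · (30960.0 − 2880.00) = 0.928571.

S_3 ≈ 4.20654e+10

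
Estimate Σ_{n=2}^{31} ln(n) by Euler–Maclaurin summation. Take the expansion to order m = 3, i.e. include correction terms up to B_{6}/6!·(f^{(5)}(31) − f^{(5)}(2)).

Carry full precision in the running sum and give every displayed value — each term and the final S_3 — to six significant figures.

S_3 ≈ 78.0922

The integral term ∫_2^31 ln(x) dx = 76.0673.
Endpoint term: (f(2) + f(31))/2 = (0.693147 + 3.43399)/2 = 2.06357.
Running total after boundary: 78.1309.
Order-1 term: 1/12 · (0.0322581 − 0.500000) = -0.0389785.
Partial sum through k=1: 78.0919.
Order-2 term: −1/720 · (6.71344e-05 − 0.250000) = 0.000347129.
Partial sum through k=2: 78.0922.
Order-3 term: 1/30240 · (8.38306e-07 − 0.750000) = -2.48016e-05.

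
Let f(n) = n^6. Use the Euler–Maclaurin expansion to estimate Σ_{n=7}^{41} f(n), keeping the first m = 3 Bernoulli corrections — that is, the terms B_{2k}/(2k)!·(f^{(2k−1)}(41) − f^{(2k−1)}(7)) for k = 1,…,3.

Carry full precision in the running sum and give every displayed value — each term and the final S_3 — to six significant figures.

The integral term ∫_7^41 x^6 dx = 2.78219e+10.
Boundary: ½(f(7) + f(41)) = ½(117649 + 4.75010e+09) = 2.37511e+09.
So far: 3.01970e+10.
Correction k=1: B_{2}/2! · (f^{(1)}(41) − f^{(1)}(7)) = 1/12 · (6.95137e+08 − 100842) = 5.79197e+07.
Partial sum through k=1: 3.02550e+10.
Correction k=2: B_{4}/4! · (f^{(3)}(41) − f^{(3)}(7)) = −1/720 · (8.27052e+06 − 41160.0) = -11429.7.
Partial sum through k=2: 3.02549e+10.
Correction k=3: B_{6}/6! · (f^{(5)}(41) − f^{(5)}(7)) = 1/30240 · (29520.0 − 5040.00) = 0.809524.

S_3 ≈ 3.02549e+10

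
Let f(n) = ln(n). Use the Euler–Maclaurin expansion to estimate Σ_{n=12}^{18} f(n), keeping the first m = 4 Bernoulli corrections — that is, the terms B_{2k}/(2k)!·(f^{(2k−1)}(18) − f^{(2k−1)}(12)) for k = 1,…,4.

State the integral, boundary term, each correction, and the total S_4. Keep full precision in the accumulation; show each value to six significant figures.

Integral: ∫_12^18 ln(x) dx = 16.2078.
½[f(12) + f(18)] = ½[2.48491 + 2.89037] = 2.68764.
Integral + boundary = 18.8955.
Order-1 term: 1/12 · (0.0555556 − 0.0833333) = -0.00231481.
Partial sum through k=1: 18.8931.
Order-2 term: −1/720 · (0.000342936 − 0.00115741) = 1.13121e-06.
Partial sum through k=2: 18.8931.
Order-3 term: 1/30240 · (1.27013e-05 − 9.64506e-05) = -2.76949e-09.
Partial sum through k=3: 18.8931.
Order-4 term: −1/1209600 · (1.17605e-06 − 2.00939e-05) = 1.56397e-11.

S_4 ≈ 18.8931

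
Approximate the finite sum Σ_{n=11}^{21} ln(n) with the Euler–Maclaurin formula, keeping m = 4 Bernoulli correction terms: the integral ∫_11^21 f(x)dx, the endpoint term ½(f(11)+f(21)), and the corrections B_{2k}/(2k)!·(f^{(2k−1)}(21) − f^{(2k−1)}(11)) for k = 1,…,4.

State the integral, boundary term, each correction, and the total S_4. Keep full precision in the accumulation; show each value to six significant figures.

S_4 ≈ 30.2757

Integral: ∫_11^21 ln(x) dx = 27.5581.
Boundary: ½(f(11) + f(21)) = ½(2.39790 + 3.04452) = 2.72121.
So far: 30.2793.
Order-1 term: 1/12 · (0.0476190 − 0.0909091) = -0.00360750.
Partial sum through k=1: 30.2757.
Order-2 term: −1/720 · (0.000215959 − 0.00150263) = 1.78704e-06.
Partial sum through k=2: 30.2757.
Order-3 term: 1/30240 · (5.87645e-06 − 0.000149021) = -4.73362e-09.
Partial sum through k=3: 30.2757.
Order-4 term: −1/1209600 · (3.99758e-07 − 3.69474e-05) = 3.02146e-11.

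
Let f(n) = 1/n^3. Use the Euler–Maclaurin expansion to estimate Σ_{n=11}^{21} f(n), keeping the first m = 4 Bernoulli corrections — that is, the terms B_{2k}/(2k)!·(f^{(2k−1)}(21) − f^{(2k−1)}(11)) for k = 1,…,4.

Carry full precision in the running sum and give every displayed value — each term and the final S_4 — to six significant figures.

S_4 ≈ 0.00344384

∫_11^21 1/x^3 dx evaluates to 0.00299844.
Boundary: ½(f(11) + f(21)) = ½(0.000751315 + 0.000107980) = 0.000429647.
Integral + boundary = 0.00342809.
Order-1 term: 1/12 · (-1.54257e-05 − (-0.000204904)) = 1.57899e-05.
Partial sum through k=1: 0.00344388.
Order-2 term: −1/720 · (-6.99577e-07 − (-3.38684e-05)) = -4.60679e-08.
Partial sum through k=2: 0.00344384.
Order-3 term: 1/30240 · (-6.66264e-08 − (-1.17560e-05)) = 3.86553e-10.
Partial sum through k=3: 0.00344384.
Order-4 term: −1/1209600 · (-1.08778e-08 − (-6.99530e-06)) = -5.77416e-12.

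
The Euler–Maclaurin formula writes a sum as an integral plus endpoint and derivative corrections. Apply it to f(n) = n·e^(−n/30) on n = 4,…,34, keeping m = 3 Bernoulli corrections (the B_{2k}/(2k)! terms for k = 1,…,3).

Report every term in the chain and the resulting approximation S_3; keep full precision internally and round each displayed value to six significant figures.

Integral: ∫_4^34 x·e^(−x/30) dx = 274.517.
½[f(4) + f(34)] = ½[3.50069 + 10.9466] = 7.22364.
So far: 281.741.
k=1: B_{2}/(2)! × [f^{(1)}(34) − f^{(1)}(4)] = 1/12 × (-0.0429278 − 0.758484) = -0.0667843.
Running total after k=1: 281.674.
k=2: B_{4}/(4)! × [f^{(3)}(34) − f^{(3)}(4)] = −1/720 × (0.000667765 − 0.00278759) = 2.94420e-06.
Running total after k=2: 281.674.
k=3: B_{6}/(6)! × [f^{(5)}(34) − f^{(5)}(4)] = 1/30240 × (1.53692e-06 − 5.25824e-06) = -1.23060e-10.

S_3 ≈ 281.674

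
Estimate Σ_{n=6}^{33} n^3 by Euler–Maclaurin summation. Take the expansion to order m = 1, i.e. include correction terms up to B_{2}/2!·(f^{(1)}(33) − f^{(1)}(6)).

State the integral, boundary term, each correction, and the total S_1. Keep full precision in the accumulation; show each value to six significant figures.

Integral: ∫_6^33 x^3 dx = 296156.
½[f(6) + f(33)] = ½[216.000 + 35937.0] = 18076.5.
Integral + boundary = 314233.
Correction k=1: B_{2}/2! · (f^{(1)}(33) − f^{(1)}(6)) = 1/12 · (3267.00 − 108.000) = 263.250.

S_1 ≈ 314496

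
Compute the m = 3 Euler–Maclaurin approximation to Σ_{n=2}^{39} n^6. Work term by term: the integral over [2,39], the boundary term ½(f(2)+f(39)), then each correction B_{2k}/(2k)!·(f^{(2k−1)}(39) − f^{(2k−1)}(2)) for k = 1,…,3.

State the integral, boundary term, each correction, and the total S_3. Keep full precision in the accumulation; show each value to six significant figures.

S_3 ≈ 2.14089e+10

∫_2^39 x^6 dx evaluates to 1.96044e+10.
½[f(2) + f(39)] = ½[64.0000 + 3.51874e+09] = 1.75937e+09.
So far: 2.13638e+10.
Correction k=1: B_{2}/2! · (f^{(1)}(39) − f^{(1)}(2)) = 1/12 · (5.41345e+08 − 192.000) = 4.51121e+07.
Partial sum through k=1: 2.14089e+10.
Correction k=2: B_{4}/4! · (f^{(3)}(39) − f^{(3)}(2)) = −1/720 · (7.11828e+06 − 960.000) = -9885.17.
Partial sum through k=2: 2.14089e+10.
Correction k=3: B_{6}/6! · (f^{(5)}(39) − f^{(5)}(2)) = 1/30240 · (28080.0 − 1440.00) = 0.880952.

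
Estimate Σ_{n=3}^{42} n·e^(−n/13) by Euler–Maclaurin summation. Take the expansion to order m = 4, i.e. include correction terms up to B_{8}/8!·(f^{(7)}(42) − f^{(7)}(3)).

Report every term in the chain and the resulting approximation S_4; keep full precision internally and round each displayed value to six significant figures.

Integral: ∫_3^42 x·e^(−x/13) dx = 136.874.
Endpoint term: (f(3) + f(42))/2 = (2.38177 + 1.66014)/2 = 2.02095.
Running total after boundary: 138.895.
k=1: B_{2}/(2)! × [f^{(1)}(42) − f^{(1)}(3)] = 1/12 × (-0.0881758 − 0.610710) = -0.0582405.
After k=1: 138.837.
k=2: B_{4}/(4)! × [f^{(3)}(42) − f^{(3)}(3)] = −1/720 × (-5.39742e-05 − 0.0130092) = 1.81433e-05.
After k=2: 138.837.
k=3: B_{6}/(6)! × [f^{(5)}(42) − f^{(5)}(3)] = 1/30240 × (2.44853e-06 − 0.000132572) = -4.30304e-09.
After k=3: 138.837.
k=4: B_{8}/(8)! × [f^{(7)}(42) − f^{(7)}(3)] = −1/1209600 × (3.08665e-08 − 1.11342e-06) = 8.94965e-13.

S_4 ≈ 138.837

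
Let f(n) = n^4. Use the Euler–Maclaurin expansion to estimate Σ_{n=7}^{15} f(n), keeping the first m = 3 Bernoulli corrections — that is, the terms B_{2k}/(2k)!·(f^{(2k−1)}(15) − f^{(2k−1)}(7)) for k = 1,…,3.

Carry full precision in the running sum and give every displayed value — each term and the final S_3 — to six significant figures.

∫_7^15 x^4 dx evaluates to 148514.
Endpoint term: (f(7) + f(15))/2 = (2401.00 + 50625.0)/2 = 26513.0.
Integral + boundary = 175027.
k=1: B_{2}/(2)! × [f^{(1)}(15) − f^{(1)}(7)] = 1/12 × (13500.0 − 1372.00) = 1010.67.
After k=1: 176037.
k=2: B_{4}/(4)! × [f^{(3)}(15) − f^{(3)}(7)] = −1/720 × (360.000 − 168.000) = -0.266667.
After k=2: 176037.
k=3: B_{6}/(6)! × [f^{(5)}(15) − f^{(5)}(7)] = 1/30240 × (0.00000 − 0.00000) = 0.00000.

S_3 ≈ 176037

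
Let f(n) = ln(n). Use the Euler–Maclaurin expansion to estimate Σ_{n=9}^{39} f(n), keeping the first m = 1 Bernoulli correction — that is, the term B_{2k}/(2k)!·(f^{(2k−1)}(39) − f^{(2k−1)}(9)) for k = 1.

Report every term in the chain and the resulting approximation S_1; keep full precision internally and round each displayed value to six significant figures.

S_1 ≈ 96.0272

∫_9^39 ln(x) dx evaluates to 93.1039.
Boundary: ½(f(9) + f(39)) = ½(2.19722 + 3.66356) = 2.93039.
Running total after boundary: 96.0343.
Order-1 term: 1/12 · (0.0256410 − 0.111111) = -0.00712251.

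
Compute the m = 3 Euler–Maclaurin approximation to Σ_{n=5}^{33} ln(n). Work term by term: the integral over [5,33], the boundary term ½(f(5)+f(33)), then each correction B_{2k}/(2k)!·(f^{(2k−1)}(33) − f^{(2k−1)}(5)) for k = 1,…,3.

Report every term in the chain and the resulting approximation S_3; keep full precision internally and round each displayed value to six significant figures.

∫_5^33 ln(x) dx evaluates to 79.3376.
Boundary: ½(f(5) + f(33)) = ½(1.60944 + 3.49651) = 2.55297.
Running total after boundary: 81.8905.
Correction k=1: B_{2}/2! · (f^{(1)}(33) − f^{(1)}(5)) = 1/12 · (0.0303030 − 0.200000) = -0.0141414.
Running total after k=1: 81.8764.
Correction k=2: B_{4}/4! · (f^{(3)}(33) − f^{(3)}(5)) = −1/720 · (5.56529e-05 − 0.0160000) = 2.21449e-05.
Running total after k=2: 81.8764.
Correction k=3: B_{6}/6! · (f^{(5)}(33) − f^{(5)}(5)) = 1/30240 · (6.13256e-07 − 0.00768000) = -2.53948e-07.

S_3 ≈ 81.8764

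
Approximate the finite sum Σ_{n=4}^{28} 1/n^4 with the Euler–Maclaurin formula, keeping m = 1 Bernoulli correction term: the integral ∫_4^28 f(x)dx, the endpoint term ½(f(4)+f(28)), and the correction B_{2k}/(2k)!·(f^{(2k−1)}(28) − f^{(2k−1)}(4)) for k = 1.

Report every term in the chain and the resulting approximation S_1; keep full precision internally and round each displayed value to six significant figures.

S_1 ≈ 0.00747259

The integral term ∫_4^28 1/x^4 dx = 0.00519315.
Boundary: ½(f(4) + f(28)) = ½(0.00390625 + 1.62693e-06) = 0.00195394.
Running total after boundary: 0.00714709.
k=1: B_{2}/(2)! × [f^{(1)}(28) − f^{(1)}(4)] = 1/12 × (-2.32418e-07 − (-0.00390625)) = 0.000325501.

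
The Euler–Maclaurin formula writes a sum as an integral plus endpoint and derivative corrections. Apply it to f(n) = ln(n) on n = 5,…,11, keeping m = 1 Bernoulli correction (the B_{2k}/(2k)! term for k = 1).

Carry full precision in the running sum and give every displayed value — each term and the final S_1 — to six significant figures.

Integral: ∫_5^11 ln(x) dx = 12.3297.
Endpoint term: (f(5) + f(11))/2 = (1.60944 + 2.39790)/2 = 2.00367.
Running total after boundary: 14.3333.
Order-1 term: 1/12 · (0.0909091 − 0.200000) = -0.00909091.

S_1 ≈ 14.3242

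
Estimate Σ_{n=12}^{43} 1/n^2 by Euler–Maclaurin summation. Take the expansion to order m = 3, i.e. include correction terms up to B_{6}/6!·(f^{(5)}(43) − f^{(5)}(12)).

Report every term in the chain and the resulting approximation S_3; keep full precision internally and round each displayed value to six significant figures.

∫_12^43 1/x^2 dx evaluates to 0.0600775.
Boundary: ½(f(12) + f(43)) = ½(0.00694444 + 0.000540833) = 0.00374264.
So far: 0.0638202.
k=1: B_{2}/(2)! × [f^{(1)}(43) − f^{(1)}(12)] = 1/12 × (-2.51550e-05 − (-0.00115741)) = 9.43544e-05.
Running total after k=1: 0.0639145.
k=2: B_{4}/(4)! × [f^{(3)}(43) − f^{(3)}(12)] = −1/720 × (-1.63256e-07 − (-9.64506e-05)) = -1.33732e-07.
Running total after k=2: 0.0639144.
k=3: B_{6}/(6)! × [f^{(5)}(43) − f^{(5)}(12)] = 1/30240 × (-2.64883e-09 − (-2.00939e-05)) = 6.64393e-10.

S_3 ≈ 0.0639144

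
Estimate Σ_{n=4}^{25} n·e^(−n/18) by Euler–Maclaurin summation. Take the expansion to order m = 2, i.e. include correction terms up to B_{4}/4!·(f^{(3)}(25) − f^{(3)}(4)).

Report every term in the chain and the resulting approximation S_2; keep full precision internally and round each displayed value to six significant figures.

Integral: ∫_4^25 x·e^(−x/18) dx = 124.093.
Boundary: ½(f(4) + f(25)) = ½(3.20295 + 6.23381) = 4.71838.
Running total after boundary: 128.812.
k=1: B_{2}/(2)! × [f^{(1)}(25) − f^{(1)}(4)] = 1/12 × (-0.0969703 − 0.622796) = -0.0599805.
After k=1: 128.752.
k=2: B_{4}/(4)! × [f^{(3)}(25) − f^{(3)}(4)] = −1/720 × (0.00123992 − 0.00686503) = 7.81266e-06.

S_2 ≈ 128.752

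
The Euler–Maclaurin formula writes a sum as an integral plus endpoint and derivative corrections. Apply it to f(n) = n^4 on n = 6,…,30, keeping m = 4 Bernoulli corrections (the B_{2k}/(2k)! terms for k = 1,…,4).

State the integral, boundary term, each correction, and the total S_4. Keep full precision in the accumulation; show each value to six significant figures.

S_4 ≈ 5.27302e+06

Integral: ∫_6^30 x^4 dx = 4.85844e+06.
Boundary: ½(f(6) + f(30)) = ½(1296.00 + 810000) = 405648.
So far: 5.26409e+06.
k=1: B_{2}/(2)! × [f^{(1)}(30) − f^{(1)}(6)] = 1/12 × (108000 − 864.000) = 8928.00.
Partial sum through k=1: 5.27302e+06.
k=2: B_{4}/(4)! × [f^{(3)}(30) − f^{(3)}(6)] = −1/720 × (720.000 − 144.000) = -0.800000.
Partial sum through k=2: 5.27302e+06.
k=3: B_{6}/(6)! × [f^{(5)}(30) − f^{(5)}(6)] = 1/30240 × (0.00000 − 0.00000) = 0.00000.
Partial sum through k=3: 5.27302e+06.
k=4: B_{8}/(8)! × [f^{(7)}(30) − f^{(7)}(6)] = −1/1209600 × (0.00000 − 0.00000) = 0.00000.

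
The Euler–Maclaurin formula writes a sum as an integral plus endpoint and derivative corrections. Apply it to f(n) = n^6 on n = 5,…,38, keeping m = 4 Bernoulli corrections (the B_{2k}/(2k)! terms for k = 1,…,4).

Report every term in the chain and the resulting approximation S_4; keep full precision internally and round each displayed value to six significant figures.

S_4 ≈ 1.78902e+10

∫_5^38 x^6 dx evaluates to 1.63451e+10.
½[f(5) + f(38)] = ½[15625.0 + 3.01094e+09] = 1.50548e+09.
So far: 1.78505e+10.
Order-1 term: 1/12 · (4.75411e+08 − 18750.0) = 3.96160e+07.
Partial sum through k=1: 1.78902e+10.
Order-2 term: −1/720 · (6.58464e+06 − 15000.0) = -9124.50.
Partial sum through k=2: 1.78902e+10.
Order-3 term: 1/30240 · (27360.0 − 3600.00) = 0.785714.
Partial sum through k=3: 1.78902e+10.
Order-4 term: −1/1209600 · (0.00000 − 0.00000) = 0.00000.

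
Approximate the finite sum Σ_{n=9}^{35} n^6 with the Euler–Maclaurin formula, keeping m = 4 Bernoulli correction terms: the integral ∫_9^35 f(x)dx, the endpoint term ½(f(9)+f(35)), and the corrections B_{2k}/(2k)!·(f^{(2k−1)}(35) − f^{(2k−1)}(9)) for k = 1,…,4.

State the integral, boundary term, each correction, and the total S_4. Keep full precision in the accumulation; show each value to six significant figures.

S_4 ≈ 1.01363e+10

Integral: ∫_9^35 x^6 dx = 9.19064e+09.
Endpoint term: (f(9) + f(35))/2 = (531441 + 1.83827e+09)/2 = 9.19399e+08.
So far: 1.01100e+10.
Correction k=1: B_{2}/2! · (f^{(1)}(35) − f^{(1)}(9)) = 1/12 · (3.15131e+08 − 354294) = 2.62314e+07.
Partial sum through k=1: 1.01363e+10.
Correction k=2: B_{4}/4! · (f^{(3)}(35) − f^{(3)}(9)) = −1/720 · (5.14500e+06 − 87480.0) = -7024.33.
Partial sum through k=2: 1.01363e+10.
Correction k=3: B_{6}/6! · (f^{(5)}(35) − f^{(5)}(9)) = 1/30240 · (25200.0 − 6480.00) = 0.619048.
Partial sum through k=3: 1.01363e+10.
Correction k=4: B_{8}/8! · (f^{(7)}(35) − f^{(7)}(9)) = −1/1209600 · (0.00000 − 0.00000) = 0.00000.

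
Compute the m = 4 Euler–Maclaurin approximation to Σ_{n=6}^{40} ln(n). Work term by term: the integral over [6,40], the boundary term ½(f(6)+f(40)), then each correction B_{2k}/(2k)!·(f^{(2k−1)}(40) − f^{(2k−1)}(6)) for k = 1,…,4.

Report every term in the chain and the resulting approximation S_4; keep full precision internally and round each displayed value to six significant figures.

Integral: ∫_6^40 ln(x) dx = 102.805.
Boundary: ½(f(6) + f(40)) = ½(1.79176 + 3.68888) = 2.74032.
So far: 105.545.
Order-1 term: 1/12 · (0.0250000 − 0.166667) = -0.0118056.
Running total after k=1: 105.533.
Order-2 term: −1/720 · (3.12500e-05 − 0.00925926) = 1.28167e-05.
Running total after k=2: 105.533.
Order-3 term: 1/30240 · (2.34375e-07 − 0.00308642) = -1.02056e-07.
Running total after k=3: 105.533.
Order-4 term: −1/1209600 · (4.39453e-09 − 0.00257202) = 2.12633e-09.

S_4 ≈ 105.533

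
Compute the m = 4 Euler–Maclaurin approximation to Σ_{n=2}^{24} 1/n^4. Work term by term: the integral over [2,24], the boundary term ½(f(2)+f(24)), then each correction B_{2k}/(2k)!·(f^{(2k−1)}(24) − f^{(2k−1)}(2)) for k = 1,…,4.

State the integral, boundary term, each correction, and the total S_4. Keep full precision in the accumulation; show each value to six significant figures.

S_4 ≈ 0.0821985

Integral: ∫_2^24 1/x^4 dx = 0.0416426.
½[f(2) + f(24)] = ½[0.0625000 + 3.01408e-06] = 0.0312515.
Integral + boundary = 0.0728941.
k=1: B_{2}/(2)! × [f^{(1)}(24) − f^{(1)}(2)] = 1/12 × (-5.02347e-07 − (-0.125000)) = 0.0104166.
After k=1: 0.0833107.
k=2: B_{4}/(4)! × [f^{(3)}(24) − f^{(3)}(2)] = −1/720 × (-2.61639e-08 − (-0.937500)) = -0.00130208.
After k=2: 0.0820086.
k=3: B_{6}/(6)! × [f^{(5)}(24) − f^{(5)}(2)] = 1/30240 × (-2.54371e-09 − (-13.1250)) = 0.000434028.
After k=3: 0.0824426.
k=4: B_{8}/(8)! × [f^{(7)}(24) − f^{(7)}(2)] = −1/1209600 × (-3.97455e-10 − (-295.312)) = -0.000244141.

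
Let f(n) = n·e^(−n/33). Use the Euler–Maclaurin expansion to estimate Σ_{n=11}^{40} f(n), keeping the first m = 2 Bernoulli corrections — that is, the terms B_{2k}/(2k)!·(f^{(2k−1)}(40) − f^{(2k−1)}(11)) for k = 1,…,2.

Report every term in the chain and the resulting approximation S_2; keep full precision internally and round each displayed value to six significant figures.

S_2 ≈ 333.416

Integral: ∫_11^40 x·e^(−x/33) dx = 323.568.
Boundary: ½(f(11) + f(40)) = ½(7.88184 + 11.9026) = 9.89223.
Running total after boundary: 333.461.
k=1: B_{2}/(2)! × [f^{(1)}(40) − f^{(1)}(11)] = 1/12 × (-0.0631199 − 0.477688) = -0.0450673.
Running total after k=1: 333.416.
k=2: B_{4}/(4)! × [f^{(3)}(40) − f^{(3)}(11)] = −1/720 × (0.000488532 − 0.00175459) = 1.75842e-06.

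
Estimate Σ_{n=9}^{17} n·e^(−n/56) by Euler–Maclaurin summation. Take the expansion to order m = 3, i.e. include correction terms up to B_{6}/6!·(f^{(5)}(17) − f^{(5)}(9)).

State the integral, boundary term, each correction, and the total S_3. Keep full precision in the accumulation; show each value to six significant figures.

Integral: ∫_9^17 x·e^(−x/56) dx = 81.9204.
Boundary: ½(f(9) + f(17)) = ½(7.66382 + 12.5490) = 10.1064.
So far: 92.0268.
Order-1 term: 1/12 · (0.514088 − 0.714681) = -0.0167161.
Partial sum through k=1: 92.0101.
Order-2 term: −1/720 · (0.000634707 − 0.000770967) = 1.89249e-07.
Partial sum through k=2: 92.0101.
Order-3 term: 1/30240 · (3.52514e-07 − 4.19017e-07) = -2.19918e-12.

S_3 ≈ 92.0101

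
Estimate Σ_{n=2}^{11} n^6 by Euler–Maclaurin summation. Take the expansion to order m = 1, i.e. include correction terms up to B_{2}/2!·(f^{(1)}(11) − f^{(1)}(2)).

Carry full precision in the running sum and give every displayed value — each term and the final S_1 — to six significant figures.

S_1 ≈ 3.75019e+06

Integral: ∫_2^11 x^6 dx = 2.78386e+06.
½[f(2) + f(11)] = ½[64.0000 + 1.77156e+06] = 885812.
Integral + boundary = 3.66968e+06.
Order-1 term: 1/12 · (966306 − 192.000) = 80509.5.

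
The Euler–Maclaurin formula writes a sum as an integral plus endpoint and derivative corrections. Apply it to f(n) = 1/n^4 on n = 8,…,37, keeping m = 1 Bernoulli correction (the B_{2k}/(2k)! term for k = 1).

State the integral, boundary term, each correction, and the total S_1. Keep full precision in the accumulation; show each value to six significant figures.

The integral term ∫_8^37 1/x^4 dx = 0.000644461.
Endpoint term: (f(8) + f(37))/2 = (0.000244141 + 5.33572e-07)/2 = 0.000122337.
Running total after boundary: 0.000766798.
Order-1 term: 1/12 · (-5.76835e-08 − (-0.000122070)) = 1.01677e-05.

S_1 ≈ 0.000776966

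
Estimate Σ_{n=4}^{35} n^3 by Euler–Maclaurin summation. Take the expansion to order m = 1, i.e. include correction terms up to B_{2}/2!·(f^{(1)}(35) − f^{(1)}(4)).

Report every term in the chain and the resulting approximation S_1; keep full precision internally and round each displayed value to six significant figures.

∫_4^35 x^3 dx evaluates to 375092.
Endpoint term: (f(4) + f(35))/2 = (64.0000 + 42875.0)/2 = 21469.5.
Running total after boundary: 396562.
Correction k=1: B_{2}/2! · (f^{(1)}(35) − f^{(1)}(4)) = 1/12 · (3675.00 − 48.0000) = 302.250.

S_1 ≈ 396864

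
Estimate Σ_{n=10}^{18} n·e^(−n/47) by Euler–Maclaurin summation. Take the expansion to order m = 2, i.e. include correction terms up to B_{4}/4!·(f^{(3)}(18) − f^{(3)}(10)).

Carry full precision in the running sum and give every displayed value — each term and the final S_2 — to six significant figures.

∫_10^18 x·e^(−x/47) dx evaluates to 82.5743.
Boundary: ½(f(10) + f(18)) = ½(8.08345 + 12.2729) = 10.1782.
Integral + boundary = 92.7525.
k=1: B_{2}/(2)! × [f^{(1)}(18) − f^{(1)}(10)] = 1/12 × (0.420702 − 0.636357) = -0.0179712.
Partial sum through k=1: 92.7345.
k=2: B_{4}/(4)! × [f^{(3)}(18) − f^{(3)}(10)] = −1/720 × (0.000807767 − 0.00101994) = 2.94685e-07.

S_2 ≈ 92.7345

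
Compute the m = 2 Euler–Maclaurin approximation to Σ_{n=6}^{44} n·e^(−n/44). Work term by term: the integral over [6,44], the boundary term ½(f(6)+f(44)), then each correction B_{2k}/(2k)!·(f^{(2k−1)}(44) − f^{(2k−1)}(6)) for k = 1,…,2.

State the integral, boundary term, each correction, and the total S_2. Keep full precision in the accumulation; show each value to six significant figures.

The integral term ∫_6^44 x·e^(−x/44) dx = 495.126.
Endpoint term: (f(6) + f(44))/2 = (5.23515 + 16.1867)/2 = 10.7109.
Running total after boundary: 505.837.
Order-1 term: 1/12 · (0.00000 − 0.753545) = -0.0627954.
After k=1: 505.775.
Order-2 term: −1/720 · (0.000380041 − 0.00129060) = 1.26466e-06.

S_2 ≈ 505.775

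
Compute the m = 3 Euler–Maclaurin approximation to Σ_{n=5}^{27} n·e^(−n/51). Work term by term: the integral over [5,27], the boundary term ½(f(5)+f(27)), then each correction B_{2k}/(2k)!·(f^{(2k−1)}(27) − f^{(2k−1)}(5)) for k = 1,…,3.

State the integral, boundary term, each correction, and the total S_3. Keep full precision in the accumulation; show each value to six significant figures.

∫_5^27 x·e^(−x/51) dx evaluates to 246.439.
½[f(5) + f(27)] = ½[4.53307 + 15.9017] = 10.2174.
Integral + boundary = 256.657.
Order-1 term: 1/12 · (0.277154 − 0.817730) = -0.0450480.
Partial sum through k=1: 256.612.
Order-2 term: −1/720 · (0.000559422 − 0.00101152) = 6.27910e-07.
Partial sum through k=2: 256.612.
Order-3 term: 1/30240 · (3.89192e-07 − 6.56918e-07) = -8.85339e-12.

S_3 ≈ 256.612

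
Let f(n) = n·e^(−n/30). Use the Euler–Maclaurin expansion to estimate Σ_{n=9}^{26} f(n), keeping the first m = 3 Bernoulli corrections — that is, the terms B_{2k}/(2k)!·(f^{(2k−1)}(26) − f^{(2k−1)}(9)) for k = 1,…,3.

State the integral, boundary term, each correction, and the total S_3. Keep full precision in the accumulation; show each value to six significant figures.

The integral term ∫_9^26 x·e^(−x/30) dx = 160.569.
½[f(9) + f(26)] = ½[6.66736 + 10.9291] = 8.79824.
Integral + boundary = 169.367.
Correction k=1: B_{2}/2! · (f^{(1)}(26) − f^{(1)}(9)) = 1/12 · (0.0560467 − 0.518573) = -0.0385438.
Running total after k=1: 169.328.
Correction k=2: B_{4}/4! · (f^{(3)}(26) − f^{(3)}(9)) = −1/720 · (0.000996386 − 0.00222245) = 1.70287e-06.
Running total after k=2: 169.328.
Correction k=3: B_{6}/6! · (f^{(5)}(26) − f^{(5)}(9)) = 1/30240 · (2.14500e-06 − 4.29857e-06) = -7.12162e-11.

S_3 ≈ 169.328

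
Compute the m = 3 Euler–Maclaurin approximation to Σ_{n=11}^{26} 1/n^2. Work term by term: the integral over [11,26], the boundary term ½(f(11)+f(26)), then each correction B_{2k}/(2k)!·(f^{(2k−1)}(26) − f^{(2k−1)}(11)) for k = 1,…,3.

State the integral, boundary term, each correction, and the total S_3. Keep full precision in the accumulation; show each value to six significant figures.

Integral: ∫_11^26 1/x^2 dx = 0.0524476.
Boundary: ½(f(11) + f(26)) = ½(0.00826446 + 0.00147929) = 0.00487188.
So far: 0.0573194.
Order-1 term: 1/12 · (-0.000113792 − (-0.00150263)) = 0.000115737.
Partial sum through k=1: 0.0574352.
Order-2 term: −1/720 · (-2.01997e-06 − (-0.000149021)) = -2.04168e-07.
Partial sum through k=2: 0.0574350.
Order-3 term: 1/30240 · (-8.96436e-08 − (-3.69474e-05)) = 1.21884e-09.

S_3 ≈ 0.0574350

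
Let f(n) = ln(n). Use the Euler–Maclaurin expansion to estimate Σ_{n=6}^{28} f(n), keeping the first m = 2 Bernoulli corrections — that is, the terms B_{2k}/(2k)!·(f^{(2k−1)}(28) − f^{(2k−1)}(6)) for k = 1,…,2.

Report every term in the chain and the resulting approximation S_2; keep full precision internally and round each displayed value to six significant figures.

The integral term ∫_6^28 ln(x) dx = 60.5512.
½[f(6) + f(28)] = ½[1.79176 + 3.33220] = 2.56198.
Integral + boundary = 63.1132.
k=1: B_{2}/(2)! × [f^{(1)}(28) − f^{(1)}(6)] = 1/12 × (0.0357143 − 0.166667) = -0.0109127.
After k=1: 63.1022.
k=2: B_{4}/(4)! × [f^{(3)}(28) − f^{(3)}(6)] = −1/720 × (9.11079e-05 − 0.00925926) = 1.27335e-05.

S_2 ≈ 63.1023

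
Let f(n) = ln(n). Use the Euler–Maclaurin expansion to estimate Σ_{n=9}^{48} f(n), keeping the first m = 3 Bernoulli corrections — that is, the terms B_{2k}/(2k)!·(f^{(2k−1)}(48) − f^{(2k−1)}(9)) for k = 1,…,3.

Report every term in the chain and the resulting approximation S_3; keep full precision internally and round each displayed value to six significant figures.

The integral term ∫_9^48 ln(x) dx = 127.043.
Endpoint term: (f(9) + f(48))/2 = (2.19722 + 3.87120)/2 = 3.03421.
Running total after boundary: 130.077.
k=1: B_{2}/(2)! × [f^{(1)}(48) − f^{(1)}(9)] = 1/12 × (0.0208333 − 0.111111) = -0.00752315.
Partial sum through k=1: 130.069.
k=2: B_{4}/(4)! × [f^{(3)}(48) − f^{(3)}(9)] = −1/720 × (1.80845e-05 − 0.00274348) = 3.78528e-06.
Partial sum through k=2: 130.069.
k=3: B_{6}/(6)! × [f^{(5)}(48) − f^{(5)}(9)] = 1/30240 × (9.41901e-08 − 0.000406442) = -1.34374e-08.

S_3 ≈ 130.069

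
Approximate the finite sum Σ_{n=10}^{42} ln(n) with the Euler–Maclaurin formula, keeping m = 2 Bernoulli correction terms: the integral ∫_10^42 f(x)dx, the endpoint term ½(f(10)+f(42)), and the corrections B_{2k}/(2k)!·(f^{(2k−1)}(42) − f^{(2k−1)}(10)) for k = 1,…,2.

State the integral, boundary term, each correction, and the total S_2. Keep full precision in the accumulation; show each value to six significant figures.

S_2 ≈ 104.970

The integral term ∫_10^42 ln(x) dx = 101.956.
Boundary: ½(f(10) + f(42)) = ½(2.30259 + 3.73767) = 3.02013.
Running total after boundary: 104.976.
k=1: B_{2}/(2)! × [f^{(1)}(42) − f^{(1)}(10)] = 1/12 × (0.0238095 − 0.100000) = -0.00634921.
Running total after k=1: 104.970.
k=2: B_{4}/(4)! × [f^{(3)}(42) − f^{(3)}(10)] = −1/720 × (2.69949e-05 − 0.00200000) = 2.74028e-06.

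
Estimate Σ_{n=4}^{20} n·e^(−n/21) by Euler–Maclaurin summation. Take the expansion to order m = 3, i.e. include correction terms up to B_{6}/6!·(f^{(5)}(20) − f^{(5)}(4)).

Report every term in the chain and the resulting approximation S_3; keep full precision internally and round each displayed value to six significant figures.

S_3 ≈ 107.212

Integral: ∫_4^20 x·e^(−x/21) dx = 101.755.
Boundary: ½(f(4) + f(20)) = ½(3.30626 + 7.71643) = 5.51134.
Integral + boundary = 107.266.
Order-1 term: 1/12 · (0.0183724 − 0.669124) = -0.0542293.
Running total after k=1: 107.212.
Order-2 term: −1/720 · (0.00179142 − 0.00526588) = 4.82565e-06.
Running total after k=2: 107.212.
Order-3 term: 1/30240 · (8.02987e-06 − 2.04410e-05) = -4.10421e-10.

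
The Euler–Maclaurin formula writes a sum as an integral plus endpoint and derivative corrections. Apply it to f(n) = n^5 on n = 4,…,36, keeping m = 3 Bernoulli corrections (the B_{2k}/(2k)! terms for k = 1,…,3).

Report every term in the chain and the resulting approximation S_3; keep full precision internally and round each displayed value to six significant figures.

The integral term ∫_4^36 x^5 dx = 3.62796e+08.
Boundary: ½(f(4) + f(36)) = ½(1024.00 + 6.04662e+07) = 3.02336e+07.
So far: 3.93030e+08.
Order-1 term: 1/12 · (8.39808e+06 − 1280.00) = 699733.
Running total after k=1: 3.93730e+08.
Order-2 term: −1/720 · (77760.0 − 960.000) = -106.667.
Running total after k=2: 3.93730e+08.
Order-3 term: 1/30240 · (120.000 − 120.000) = 0.00000.

S_3 ≈ 3.93730e+08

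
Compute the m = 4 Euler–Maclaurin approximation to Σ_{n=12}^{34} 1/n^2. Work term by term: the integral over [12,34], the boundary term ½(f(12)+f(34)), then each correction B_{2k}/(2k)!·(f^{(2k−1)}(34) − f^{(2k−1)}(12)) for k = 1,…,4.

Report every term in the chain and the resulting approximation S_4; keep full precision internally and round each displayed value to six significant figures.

Integral: ∫_12^34 1/x^2 dx = 0.0539216.
½[f(12) + f(34)] = ½[0.00694444 + 0.000865052] = 0.00390475.
Integral + boundary = 0.0578263.
Order-1 term: 1/12 · (-5.08854e-05 − (-0.00115741)) = 9.22102e-05.
Partial sum through k=1: 0.0579185.
Order-2 term: −1/720 · (-5.28222e-07 − (-9.64506e-05)) = -1.33226e-07.
Partial sum through k=2: 0.0579184.
Order-3 term: 1/30240 · (-1.37082e-08 − (-2.00939e-05)) = 6.64027e-10.
Partial sum through k=3: 0.0579184.
Order-4 term: −1/1209600 · (-6.64065e-10 − (-7.81429e-06)) = -6.45967e-12.

S_4 ≈ 0.0579184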